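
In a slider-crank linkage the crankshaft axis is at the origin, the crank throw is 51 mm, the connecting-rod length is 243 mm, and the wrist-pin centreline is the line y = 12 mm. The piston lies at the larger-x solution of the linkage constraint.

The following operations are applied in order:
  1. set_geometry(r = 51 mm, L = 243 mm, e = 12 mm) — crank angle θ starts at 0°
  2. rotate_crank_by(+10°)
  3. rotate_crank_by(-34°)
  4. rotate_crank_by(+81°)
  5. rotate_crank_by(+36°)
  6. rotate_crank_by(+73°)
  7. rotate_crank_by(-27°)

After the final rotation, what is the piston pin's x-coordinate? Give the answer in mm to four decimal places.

set_geometry: r = 51 mm, L = 243 mm, e = 12 mm; θ ← 0°
rotate_crank_by(+10°): θ ← 0° +10° = 10°
rotate_crank_by(-34°): θ ← 10° -34° = -24°
rotate_crank_by(+81°): θ ← -24° +81° = 57°
rotate_crank_by(+36°): θ ← 57° +36° = 93°
rotate_crank_by(+73°): θ ← 93° +73° = 166°
rotate_crank_by(-27°): θ ← 166° -27° = 139°
crank pin P = (r cos θ, r sin θ) = (-38.490189, 33.459010)
h = r sin θ − e = 33.459010 − 12 = 21.459010
x = r cos θ + √(L² − h²) = -38.490189 + √(59049.0 − 460.4891) = -38.490189 + 242.050637 = 203.560448

203.5604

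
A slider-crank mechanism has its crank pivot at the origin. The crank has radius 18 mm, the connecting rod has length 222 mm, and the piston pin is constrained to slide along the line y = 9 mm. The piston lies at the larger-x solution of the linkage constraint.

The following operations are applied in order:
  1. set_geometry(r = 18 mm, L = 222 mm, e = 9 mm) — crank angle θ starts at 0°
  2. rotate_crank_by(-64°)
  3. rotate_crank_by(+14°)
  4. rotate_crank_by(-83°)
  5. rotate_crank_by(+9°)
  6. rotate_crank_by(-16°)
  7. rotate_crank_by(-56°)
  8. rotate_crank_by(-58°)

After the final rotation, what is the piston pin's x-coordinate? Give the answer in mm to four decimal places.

216.8832

set_geometry: r = 18 mm, L = 222 mm, e = 9 mm; θ ← 0°
rotate_crank_by(-64°): θ ← 0° -64° = -64°
rotate_crank_by(+14°): θ ← -64° +14° = -50°
rotate_crank_by(-83°): θ ← -50° -83° = -133°
rotate_crank_by(+9°): θ ← -133° +9° = -124°
rotate_crank_by(-16°): θ ← -124° -16° = -140°
rotate_crank_by(-56°): θ ← -140° -56° = -196°
rotate_crank_by(-58°): θ ← -196° -58° = -254°
crank pin P = (r cos θ, r sin θ) = (-4.961472, 17.302711)
h = r sin θ − e = 17.302711 − 9 = 8.302711
x = r cos θ + √(L² − h²) = -4.961472 + √(49284.0 − 68.9350) = -4.961472 + 221.844687 = 216.883214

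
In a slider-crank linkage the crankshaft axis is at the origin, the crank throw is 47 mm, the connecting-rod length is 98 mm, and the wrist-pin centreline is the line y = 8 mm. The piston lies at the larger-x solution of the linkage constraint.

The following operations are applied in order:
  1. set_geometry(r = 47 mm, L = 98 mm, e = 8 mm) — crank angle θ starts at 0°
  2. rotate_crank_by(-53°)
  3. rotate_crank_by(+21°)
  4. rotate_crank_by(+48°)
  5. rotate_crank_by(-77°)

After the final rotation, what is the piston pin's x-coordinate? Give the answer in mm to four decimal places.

set_geometry: r = 47 mm, L = 98 mm, e = 8 mm; θ ← 0°
rotate_crank_by(-53°): θ ← 0° -53° = -53°
rotate_crank_by(+21°): θ ← -53° +21° = -32°
rotate_crank_by(+48°): θ ← -32° +48° = 16°
rotate_crank_by(-77°): θ ← 16° -77° = -61°
crank pin P = (r cos θ, r sin θ) = (22.786052, -41.107126)
h = r sin θ − e = -41.107126 − 8 = -49.107126
x = r cos θ + √(L² − h²) = 22.786052 + √(9604.0 − 2411.5098) = 22.786052 + 84.808550 = 107.594602

107.5946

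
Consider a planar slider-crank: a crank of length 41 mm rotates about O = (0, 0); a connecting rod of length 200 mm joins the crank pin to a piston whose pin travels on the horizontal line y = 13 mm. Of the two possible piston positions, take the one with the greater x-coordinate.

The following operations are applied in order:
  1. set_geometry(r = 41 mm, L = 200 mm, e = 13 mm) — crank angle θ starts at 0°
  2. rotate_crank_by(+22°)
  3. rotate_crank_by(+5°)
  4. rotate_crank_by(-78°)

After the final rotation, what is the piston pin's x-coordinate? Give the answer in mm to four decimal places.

set_geometry: r = 41 mm, L = 200 mm, e = 13 mm; θ ← 0°
rotate_crank_by(+22°): θ ← 0° +22° = 22°
rotate_crank_by(+5°): θ ← 22° +5° = 27°
rotate_crank_by(-78°): θ ← 27° -78° = -51°
crank pin P = (r cos θ, r sin θ) = (25.802136, -31.862984)
h = r sin θ − e = -31.862984 − 13 = -44.862984
x = r cos θ + √(L² − h²) = 25.802136 + √(40000.0 − 2012.6874) = 25.802136 + 194.903342 = 220.705478

220.7055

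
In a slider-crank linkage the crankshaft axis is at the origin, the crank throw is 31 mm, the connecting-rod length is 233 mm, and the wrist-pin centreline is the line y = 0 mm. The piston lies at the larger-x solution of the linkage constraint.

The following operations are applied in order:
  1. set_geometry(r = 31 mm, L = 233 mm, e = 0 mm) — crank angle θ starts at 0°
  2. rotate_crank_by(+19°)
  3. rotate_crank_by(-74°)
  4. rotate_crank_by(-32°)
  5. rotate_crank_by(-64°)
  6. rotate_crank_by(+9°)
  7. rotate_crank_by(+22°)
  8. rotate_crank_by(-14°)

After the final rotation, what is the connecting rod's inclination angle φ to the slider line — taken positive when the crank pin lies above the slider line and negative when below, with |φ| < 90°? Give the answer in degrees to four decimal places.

set_geometry: r = 31 mm, L = 233 mm, e = 0 mm; θ ← 0°
rotate_crank_by(+19°): θ ← 0° +19° = 19°
rotate_crank_by(-74°): θ ← 19° -74° = -55°
rotate_crank_by(-32°): θ ← -55° -32° = -87°
rotate_crank_by(-64°): θ ← -87° -64° = -151°
rotate_crank_by(+9°): θ ← -151° +9° = -142°
rotate_crank_by(+22°): θ ← -142° +22° = -120°
rotate_crank_by(-14°): θ ← -120° -14° = -134°
crank pin P = (r cos θ, r sin θ) = (-21.534409, -22.299534)
h = r sin θ − e = -22.299534 − 0 = -22.299534
sin φ = h / L = -22.299534 / 233 = -0.09570615
φ = arcsin(-0.09570615) = -5.491965°

-5.4920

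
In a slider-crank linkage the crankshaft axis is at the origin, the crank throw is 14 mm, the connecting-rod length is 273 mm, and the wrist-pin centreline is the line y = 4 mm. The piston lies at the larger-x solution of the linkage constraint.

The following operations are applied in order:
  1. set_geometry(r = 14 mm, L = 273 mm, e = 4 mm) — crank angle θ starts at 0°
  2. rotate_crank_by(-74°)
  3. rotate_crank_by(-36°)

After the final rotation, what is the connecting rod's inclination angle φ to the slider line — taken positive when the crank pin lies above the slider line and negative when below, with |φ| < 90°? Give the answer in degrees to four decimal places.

set_geometry: r = 14 mm, L = 273 mm, e = 4 mm; θ ← 0°
rotate_crank_by(-74°): θ ← 0° -74° = -74°
rotate_crank_by(-36°): θ ← -74° -36° = -110°
crank pin P = (r cos θ, r sin θ) = (-4.788282, -13.155697)
h = r sin θ − e = -13.155697 − 4 = -17.155697
sin φ = h / L = -17.155697 / 273 = -0.06284138
φ = arcsin(-0.06284138) = -3.602920°

-3.6029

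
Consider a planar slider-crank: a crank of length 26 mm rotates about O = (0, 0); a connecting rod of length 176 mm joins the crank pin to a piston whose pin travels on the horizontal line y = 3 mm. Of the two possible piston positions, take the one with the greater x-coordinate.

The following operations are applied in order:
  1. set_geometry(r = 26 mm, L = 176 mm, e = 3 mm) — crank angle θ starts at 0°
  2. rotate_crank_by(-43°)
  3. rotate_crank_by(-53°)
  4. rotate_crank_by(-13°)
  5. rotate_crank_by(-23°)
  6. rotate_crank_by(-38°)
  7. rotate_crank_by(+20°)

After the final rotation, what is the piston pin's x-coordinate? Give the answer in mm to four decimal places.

152.7546

set_geometry: r = 26 mm, L = 176 mm, e = 3 mm; θ ← 0°
rotate_crank_by(-43°): θ ← 0° -43° = -43°
rotate_crank_by(-53°): θ ← -43° -53° = -96°
rotate_crank_by(-13°): θ ← -96° -13° = -109°
rotate_crank_by(-23°): θ ← -109° -23° = -132°
rotate_crank_by(-38°): θ ← -132° -38° = -170°
rotate_crank_by(+20°): θ ← -170° +20° = -150°
crank pin P = (r cos θ, r sin θ) = (-22.516660, -13.000000)
h = r sin θ − e = -13.000000 − 3 = -16.000000
x = r cos θ + √(L² − h²) = -22.516660 + √(30976.0 − 256.0000) = -22.516660 + 175.271218 = 152.754558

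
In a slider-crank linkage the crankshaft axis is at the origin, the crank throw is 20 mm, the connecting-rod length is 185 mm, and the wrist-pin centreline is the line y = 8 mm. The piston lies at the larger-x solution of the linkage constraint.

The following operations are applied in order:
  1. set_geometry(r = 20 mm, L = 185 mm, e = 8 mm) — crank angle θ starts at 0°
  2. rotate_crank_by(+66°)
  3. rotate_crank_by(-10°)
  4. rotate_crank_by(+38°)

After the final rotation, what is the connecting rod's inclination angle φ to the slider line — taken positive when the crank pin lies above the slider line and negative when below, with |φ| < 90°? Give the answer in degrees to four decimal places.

set_geometry: r = 20 mm, L = 185 mm, e = 8 mm; θ ← 0°
rotate_crank_by(+66°): θ ← 0° +66° = 66°
rotate_crank_by(-10°): θ ← 66° -10° = 56°
rotate_crank_by(+38°): θ ← 56° +38° = 94°
crank pin P = (r cos θ, r sin θ) = (-1.395129, 19.951281)
h = r sin θ − e = 19.951281 − 8 = 11.951281
sin φ = h / L = 11.951281 / 185 = 0.06460152
φ = arcsin(0.06460152) = 3.703974°

3.7040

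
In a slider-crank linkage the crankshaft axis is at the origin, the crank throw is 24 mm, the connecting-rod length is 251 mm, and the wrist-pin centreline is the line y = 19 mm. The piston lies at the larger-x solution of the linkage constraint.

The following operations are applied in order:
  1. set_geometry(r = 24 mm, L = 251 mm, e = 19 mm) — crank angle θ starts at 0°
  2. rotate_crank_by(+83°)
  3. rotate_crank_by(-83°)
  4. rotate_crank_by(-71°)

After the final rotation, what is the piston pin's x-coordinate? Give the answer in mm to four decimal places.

255.3267

set_geometry: r = 24 mm, L = 251 mm, e = 19 mm; θ ← 0°
rotate_crank_by(+83°): θ ← 0° +83° = 83°
rotate_crank_by(-83°): θ ← 83° -83° = 0°
rotate_crank_by(-71°): θ ← 0° -71° = -71°
crank pin P = (r cos θ, r sin θ) = (7.813636, -22.692446)
h = r sin θ − e = -22.692446 − 19 = -41.692446
x = r cos θ + √(L² − h²) = 7.813636 + √(63001.0 − 1738.2600) = 7.813636 + 247.513111 = 255.326746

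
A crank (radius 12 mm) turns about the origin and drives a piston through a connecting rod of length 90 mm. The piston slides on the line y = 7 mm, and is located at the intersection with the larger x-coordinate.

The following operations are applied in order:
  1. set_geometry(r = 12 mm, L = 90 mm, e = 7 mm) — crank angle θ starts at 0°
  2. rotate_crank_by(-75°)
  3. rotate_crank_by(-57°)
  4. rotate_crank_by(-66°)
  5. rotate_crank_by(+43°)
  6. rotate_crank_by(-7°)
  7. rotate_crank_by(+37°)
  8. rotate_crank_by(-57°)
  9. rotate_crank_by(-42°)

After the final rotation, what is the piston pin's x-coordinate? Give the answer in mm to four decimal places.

set_geometry: r = 12 mm, L = 90 mm, e = 7 mm; θ ← 0°
rotate_crank_by(-75°): θ ← 0° -75° = -75°
rotate_crank_by(-57°): θ ← -75° -57° = -132°
rotate_crank_by(-66°): θ ← -132° -66° = -198°
rotate_crank_by(+43°): θ ← -198° +43° = -155°
rotate_crank_by(-7°): θ ← -155° -7° = -162°
rotate_crank_by(+37°): θ ← -162° +37° = -125°
rotate_crank_by(-57°): θ ← -125° -57° = -182°
rotate_crank_by(-42°): θ ← -182° -42° = -224°
crank pin P = (r cos θ, r sin θ) = (-8.632078, 8.335900)
h = r sin θ − e = 8.335900 − 7 = 1.335900
x = r cos θ + √(L² − h²) = -8.632078 + √(8100.0 − 1.7846) = -8.632078 + 89.990085 = 81.358007

81.3580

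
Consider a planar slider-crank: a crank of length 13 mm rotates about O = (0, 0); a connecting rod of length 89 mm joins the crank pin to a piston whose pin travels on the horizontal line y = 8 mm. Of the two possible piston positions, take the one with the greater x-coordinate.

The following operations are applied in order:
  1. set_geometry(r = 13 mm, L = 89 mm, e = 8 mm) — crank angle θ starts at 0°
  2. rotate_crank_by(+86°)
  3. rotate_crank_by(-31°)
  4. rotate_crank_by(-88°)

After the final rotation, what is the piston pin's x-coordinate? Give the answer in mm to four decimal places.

98.6158

set_geometry: r = 13 mm, L = 89 mm, e = 8 mm; θ ← 0°
rotate_crank_by(+86°): θ ← 0° +86° = 86°
rotate_crank_by(-31°): θ ← 86° -31° = 55°
rotate_crank_by(-88°): θ ← 55° -88° = -33°
crank pin P = (r cos θ, r sin θ) = (10.902717, -7.080307)
h = r sin θ − e = -7.080307 − 8 = -15.080307
x = r cos θ + √(L² − h²) = 10.902717 + √(7921.0 − 227.4157) = 10.902717 + 87.713080 = 98.615797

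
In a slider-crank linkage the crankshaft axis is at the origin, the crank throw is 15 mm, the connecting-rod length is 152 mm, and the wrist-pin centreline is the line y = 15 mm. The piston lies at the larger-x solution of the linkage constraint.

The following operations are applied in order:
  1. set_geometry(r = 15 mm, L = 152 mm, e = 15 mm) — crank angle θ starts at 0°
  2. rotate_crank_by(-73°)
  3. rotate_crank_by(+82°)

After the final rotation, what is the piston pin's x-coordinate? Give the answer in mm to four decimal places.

166.2877

set_geometry: r = 15 mm, L = 152 mm, e = 15 mm; θ ← 0°
rotate_crank_by(-73°): θ ← 0° -73° = -73°
rotate_crank_by(+82°): θ ← -73° +82° = 9°
crank pin P = (r cos θ, r sin θ) = (14.815325, 2.346517)
h = r sin θ − e = 2.346517 − 15 = -12.653483
x = r cos θ + √(L² − h²) = 14.815325 + √(23104.0 − 160.1106) = 14.815325 + 151.472405 = 166.287730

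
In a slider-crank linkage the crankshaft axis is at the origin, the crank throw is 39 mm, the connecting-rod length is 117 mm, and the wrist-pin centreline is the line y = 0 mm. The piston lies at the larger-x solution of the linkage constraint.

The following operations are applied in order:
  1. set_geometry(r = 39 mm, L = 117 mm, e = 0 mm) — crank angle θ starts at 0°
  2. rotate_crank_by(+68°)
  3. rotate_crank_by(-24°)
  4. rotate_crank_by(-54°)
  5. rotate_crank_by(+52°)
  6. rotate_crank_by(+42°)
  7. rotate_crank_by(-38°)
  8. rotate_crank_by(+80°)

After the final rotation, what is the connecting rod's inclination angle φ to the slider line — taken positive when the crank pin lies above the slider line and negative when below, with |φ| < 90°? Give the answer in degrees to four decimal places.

15.6448

set_geometry: r = 39 mm, L = 117 mm, e = 0 mm; θ ← 0°
rotate_crank_by(+68°): θ ← 0° +68° = 68°
rotate_crank_by(-24°): θ ← 68° -24° = 44°
rotate_crank_by(-54°): θ ← 44° -54° = -10°
rotate_crank_by(+52°): θ ← -10° +52° = 42°
rotate_crank_by(+42°): θ ← 42° +42° = 84°
rotate_crank_by(-38°): θ ← 84° -38° = 46°
rotate_crank_by(+80°): θ ← 46° +80° = 126°
crank pin P = (r cos θ, r sin θ) = (-22.923625, 31.551663)
h = r sin θ − e = 31.551663 − 0 = 31.551663
sin φ = h / L = 31.551663 / 117 = 0.26967233
φ = arcsin(0.26967233) = 15.644770°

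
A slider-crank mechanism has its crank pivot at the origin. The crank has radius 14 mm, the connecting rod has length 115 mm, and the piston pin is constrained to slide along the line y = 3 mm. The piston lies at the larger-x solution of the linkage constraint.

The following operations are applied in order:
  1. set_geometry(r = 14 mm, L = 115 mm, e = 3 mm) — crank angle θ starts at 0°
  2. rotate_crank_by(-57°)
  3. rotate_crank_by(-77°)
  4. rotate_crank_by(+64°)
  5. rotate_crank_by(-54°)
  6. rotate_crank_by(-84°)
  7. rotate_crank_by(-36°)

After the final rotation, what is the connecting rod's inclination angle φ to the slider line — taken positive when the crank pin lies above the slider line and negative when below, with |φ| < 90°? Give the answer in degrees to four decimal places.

set_geometry: r = 14 mm, L = 115 mm, e = 3 mm; θ ← 0°
rotate_crank_by(-57°): θ ← 0° -57° = -57°
rotate_crank_by(-77°): θ ← -57° -77° = -134°
rotate_crank_by(+64°): θ ← -134° +64° = -70°
rotate_crank_by(-54°): θ ← -70° -54° = -124°
rotate_crank_by(-84°): θ ← -124° -84° = -208°
rotate_crank_by(-36°): θ ← -208° -36° = -244°
crank pin P = (r cos θ, r sin θ) = (-6.137196, 12.583117)
h = r sin θ − e = 12.583117 − 3 = 9.583117
sin φ = h / L = 9.583117 / 115 = 0.08333145
φ = arcsin(0.08333145) = 4.780084°

4.7801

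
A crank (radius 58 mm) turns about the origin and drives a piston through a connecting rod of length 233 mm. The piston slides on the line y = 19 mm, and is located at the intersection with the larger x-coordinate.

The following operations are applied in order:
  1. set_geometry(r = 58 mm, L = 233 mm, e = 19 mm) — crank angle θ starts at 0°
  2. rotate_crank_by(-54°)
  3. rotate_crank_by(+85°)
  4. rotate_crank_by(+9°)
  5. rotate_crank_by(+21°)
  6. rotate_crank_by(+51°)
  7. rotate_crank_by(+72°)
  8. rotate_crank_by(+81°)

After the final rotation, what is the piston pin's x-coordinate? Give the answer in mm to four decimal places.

set_geometry: r = 58 mm, L = 233 mm, e = 19 mm; θ ← 0°
rotate_crank_by(-54°): θ ← 0° -54° = -54°
rotate_crank_by(+85°): θ ← -54° +85° = 31°
rotate_crank_by(+9°): θ ← 31° +9° = 40°
rotate_crank_by(+21°): θ ← 40° +21° = 61°
rotate_crank_by(+51°): θ ← 61° +51° = 112°
rotate_crank_by(+72°): θ ← 112° +72° = 184°
rotate_crank_by(+81°): θ ← 184° +81° = 265°
crank pin P = (r cos θ, r sin θ) = (-5.055033, -57.779292)
h = r sin θ − e = -57.779292 − 19 = -76.779292
x = r cos θ + √(L² − h²) = -5.055033 + √(54289.0 − 5895.0598) = -5.055033 + 219.986227 = 214.931194

214.9312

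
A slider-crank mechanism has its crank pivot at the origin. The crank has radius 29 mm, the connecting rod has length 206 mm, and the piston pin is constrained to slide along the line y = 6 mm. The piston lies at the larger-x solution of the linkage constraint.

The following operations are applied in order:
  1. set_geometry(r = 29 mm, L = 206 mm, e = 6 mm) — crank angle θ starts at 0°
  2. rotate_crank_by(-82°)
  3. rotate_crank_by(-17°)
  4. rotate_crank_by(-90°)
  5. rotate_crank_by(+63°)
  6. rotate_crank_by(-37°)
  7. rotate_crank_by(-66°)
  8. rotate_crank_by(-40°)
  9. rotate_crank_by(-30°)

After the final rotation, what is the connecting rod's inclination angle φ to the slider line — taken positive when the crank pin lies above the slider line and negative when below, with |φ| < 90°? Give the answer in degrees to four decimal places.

set_geometry: r = 29 mm, L = 206 mm, e = 6 mm; θ ← 0°
rotate_crank_by(-82°): θ ← 0° -82° = -82°
rotate_crank_by(-17°): θ ← -82° -17° = -99°
rotate_crank_by(-90°): θ ← -99° -90° = -189°
rotate_crank_by(+63°): θ ← -189° +63° = -126°
rotate_crank_by(-37°): θ ← -126° -37° = -163°
rotate_crank_by(-66°): θ ← -163° -66° = -229°
rotate_crank_by(-40°): θ ← -229° -40° = -269°
rotate_crank_by(-30°): θ ← -269° -30° = -299°
crank pin P = (r cos θ, r sin θ) = (14.059479, 25.363972)
h = r sin θ − e = 25.363972 − 6 = 19.363972
sin φ = h / L = 19.363972 / 206 = 0.09399986
φ = arcsin(0.09399986) = 5.393759°

5.3938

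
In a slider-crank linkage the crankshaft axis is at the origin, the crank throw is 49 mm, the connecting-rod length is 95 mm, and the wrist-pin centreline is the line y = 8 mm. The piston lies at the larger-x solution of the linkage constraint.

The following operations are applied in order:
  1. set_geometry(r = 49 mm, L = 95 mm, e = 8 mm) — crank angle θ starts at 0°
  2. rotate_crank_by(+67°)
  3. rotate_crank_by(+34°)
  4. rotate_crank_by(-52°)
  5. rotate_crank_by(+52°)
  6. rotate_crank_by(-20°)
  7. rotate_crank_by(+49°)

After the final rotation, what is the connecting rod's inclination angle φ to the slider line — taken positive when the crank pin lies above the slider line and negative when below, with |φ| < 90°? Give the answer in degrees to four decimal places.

set_geometry: r = 49 mm, L = 95 mm, e = 8 mm; θ ← 0°
rotate_crank_by(+67°): θ ← 0° +67° = 67°
rotate_crank_by(+34°): θ ← 67° +34° = 101°
rotate_crank_by(-52°): θ ← 101° -52° = 49°
rotate_crank_by(+52°): θ ← 49° +52° = 101°
rotate_crank_by(-20°): θ ← 101° -20° = 81°
rotate_crank_by(+49°): θ ← 81° +49° = 130°
crank pin P = (r cos θ, r sin θ) = (-31.496593, 37.536178)
h = r sin θ − e = 37.536178 − 8 = 29.536178
sin φ = h / L = 29.536178 / 95 = 0.31090713
φ = arcsin(0.31090713) = 18.113907°

18.1139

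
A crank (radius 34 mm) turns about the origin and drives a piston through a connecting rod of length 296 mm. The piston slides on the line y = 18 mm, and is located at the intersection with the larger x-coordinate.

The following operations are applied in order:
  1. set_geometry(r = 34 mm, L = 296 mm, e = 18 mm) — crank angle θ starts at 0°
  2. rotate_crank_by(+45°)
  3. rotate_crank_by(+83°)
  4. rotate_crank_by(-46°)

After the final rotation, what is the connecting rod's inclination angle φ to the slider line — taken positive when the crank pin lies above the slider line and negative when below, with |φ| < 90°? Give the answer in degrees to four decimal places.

set_geometry: r = 34 mm, L = 296 mm, e = 18 mm; θ ← 0°
rotate_crank_by(+45°): θ ← 0° +45° = 45°
rotate_crank_by(+83°): θ ← 45° +83° = 128°
rotate_crank_by(-46°): θ ← 128° -46° = 82°
crank pin P = (r cos θ, r sin θ) = (4.731885, 33.669114)
h = r sin θ − e = 33.669114 − 18 = 15.669114
sin φ = h / L = 15.669114 / 296 = 0.05293620
φ = arcsin(0.05293620) = 3.034439°

3.0344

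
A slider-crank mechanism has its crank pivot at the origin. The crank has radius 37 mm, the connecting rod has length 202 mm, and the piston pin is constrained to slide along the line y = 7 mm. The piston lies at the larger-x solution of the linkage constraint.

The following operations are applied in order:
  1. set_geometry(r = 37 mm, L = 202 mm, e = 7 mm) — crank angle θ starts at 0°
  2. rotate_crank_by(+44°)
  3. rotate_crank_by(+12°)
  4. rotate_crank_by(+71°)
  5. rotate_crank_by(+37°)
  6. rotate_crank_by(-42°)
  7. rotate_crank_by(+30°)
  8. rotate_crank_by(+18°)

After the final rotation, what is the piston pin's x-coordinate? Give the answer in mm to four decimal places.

165.5613

set_geometry: r = 37 mm, L = 202 mm, e = 7 mm; θ ← 0°
rotate_crank_by(+44°): θ ← 0° +44° = 44°
rotate_crank_by(+12°): θ ← 44° +12° = 56°
rotate_crank_by(+71°): θ ← 56° +71° = 127°
rotate_crank_by(+37°): θ ← 127° +37° = 164°
rotate_crank_by(-42°): θ ← 164° -42° = 122°
rotate_crank_by(+30°): θ ← 122° +30° = 152°
rotate_crank_by(+18°): θ ← 152° +18° = 170°
crank pin P = (r cos θ, r sin θ) = (-36.437887, 6.424983)
h = r sin θ − e = 6.424983 − 7 = -0.575017
x = r cos θ + √(L² − h²) = -36.437887 + √(40804.0 − 0.3306) = -36.437887 + 201.999182 = 165.561295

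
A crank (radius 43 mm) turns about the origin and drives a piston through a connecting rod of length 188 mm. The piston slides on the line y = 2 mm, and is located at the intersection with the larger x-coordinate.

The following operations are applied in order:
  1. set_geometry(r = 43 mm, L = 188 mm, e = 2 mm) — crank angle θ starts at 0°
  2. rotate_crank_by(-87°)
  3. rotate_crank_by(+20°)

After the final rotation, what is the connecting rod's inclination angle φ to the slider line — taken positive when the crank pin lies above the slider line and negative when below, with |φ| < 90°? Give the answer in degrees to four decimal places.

-12.7783

set_geometry: r = 43 mm, L = 188 mm, e = 2 mm; θ ← 0°
rotate_crank_by(-87°): θ ← 0° -87° = -87°
rotate_crank_by(+20°): θ ← -87° +20° = -67°
crank pin P = (r cos θ, r sin θ) = (16.801439, -39.581709)
h = r sin θ − e = -39.581709 − 2 = -41.581709
sin φ = h / L = -41.581709 / 188 = -0.22117930
φ = arcsin(-0.22117930) = -12.778308°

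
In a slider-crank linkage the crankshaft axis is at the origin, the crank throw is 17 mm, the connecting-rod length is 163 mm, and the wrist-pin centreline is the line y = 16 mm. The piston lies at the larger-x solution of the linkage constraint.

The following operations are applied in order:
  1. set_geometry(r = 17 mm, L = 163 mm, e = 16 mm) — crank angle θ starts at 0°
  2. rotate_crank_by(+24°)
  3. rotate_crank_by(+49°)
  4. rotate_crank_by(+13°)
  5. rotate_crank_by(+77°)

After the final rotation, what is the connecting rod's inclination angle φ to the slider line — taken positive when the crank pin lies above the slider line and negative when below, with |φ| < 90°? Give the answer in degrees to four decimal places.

set_geometry: r = 17 mm, L = 163 mm, e = 16 mm; θ ← 0°
rotate_crank_by(+24°): θ ← 0° +24° = 24°
rotate_crank_by(+49°): θ ← 24° +49° = 73°
rotate_crank_by(+13°): θ ← 73° +13° = 86°
rotate_crank_by(+77°): θ ← 86° +77° = 163°
crank pin P = (r cos θ, r sin θ) = (-16.257181, 4.970319)
h = r sin θ − e = 4.970319 − 16 = -11.029681
sin φ = h / L = -11.029681 / 163 = -0.06766675
φ = arcsin(-0.06766675) = -3.879984°

-3.8800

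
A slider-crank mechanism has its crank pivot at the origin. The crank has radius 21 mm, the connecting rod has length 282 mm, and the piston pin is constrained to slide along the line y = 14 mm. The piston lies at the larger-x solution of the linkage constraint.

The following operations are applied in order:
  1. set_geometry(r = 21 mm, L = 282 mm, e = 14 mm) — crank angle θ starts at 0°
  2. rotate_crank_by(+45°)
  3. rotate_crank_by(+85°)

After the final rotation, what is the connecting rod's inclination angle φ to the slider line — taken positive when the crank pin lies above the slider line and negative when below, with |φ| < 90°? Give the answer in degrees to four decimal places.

set_geometry: r = 21 mm, L = 282 mm, e = 14 mm; θ ← 0°
rotate_crank_by(+45°): θ ← 0° +45° = 45°
rotate_crank_by(+85°): θ ← 45° +85° = 130°
crank pin P = (r cos θ, r sin θ) = (-13.498540, 16.086933)
h = r sin θ − e = 16.086933 − 14 = 2.086933
sin φ = h / L = 2.086933 / 282 = 0.00740047
φ = arcsin(0.00740047) = 0.424020°

0.4240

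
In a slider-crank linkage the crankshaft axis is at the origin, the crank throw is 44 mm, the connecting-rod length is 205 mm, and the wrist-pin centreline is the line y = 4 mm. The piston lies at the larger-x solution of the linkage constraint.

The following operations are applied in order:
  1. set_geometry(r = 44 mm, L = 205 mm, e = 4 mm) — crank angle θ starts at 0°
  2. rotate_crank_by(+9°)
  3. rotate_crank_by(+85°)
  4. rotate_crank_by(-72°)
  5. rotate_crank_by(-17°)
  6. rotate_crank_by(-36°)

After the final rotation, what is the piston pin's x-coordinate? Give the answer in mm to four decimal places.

240.9742

set_geometry: r = 44 mm, L = 205 mm, e = 4 mm; θ ← 0°
rotate_crank_by(+9°): θ ← 0° +9° = 9°
rotate_crank_by(+85°): θ ← 9° +85° = 94°
rotate_crank_by(-72°): θ ← 94° -72° = 22°
rotate_crank_by(-17°): θ ← 22° -17° = 5°
rotate_crank_by(-36°): θ ← 5° -36° = -31°
crank pin P = (r cos θ, r sin θ) = (37.715361, -22.661675)
h = r sin θ − e = -22.661675 − 4 = -26.661675
x = r cos θ + √(L² − h²) = 37.715361 + √(42025.0 − 710.8449) = 37.715361 + 203.258838 = 240.974199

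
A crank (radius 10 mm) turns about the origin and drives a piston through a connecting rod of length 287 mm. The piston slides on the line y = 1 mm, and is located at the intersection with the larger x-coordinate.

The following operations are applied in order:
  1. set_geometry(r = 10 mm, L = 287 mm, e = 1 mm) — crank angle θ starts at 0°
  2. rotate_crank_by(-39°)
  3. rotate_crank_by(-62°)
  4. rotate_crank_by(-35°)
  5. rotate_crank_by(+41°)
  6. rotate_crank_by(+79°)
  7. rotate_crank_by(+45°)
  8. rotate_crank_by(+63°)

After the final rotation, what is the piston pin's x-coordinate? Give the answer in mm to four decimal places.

286.5100

set_geometry: r = 10 mm, L = 287 mm, e = 1 mm; θ ← 0°
rotate_crank_by(-39°): θ ← 0° -39° = -39°
rotate_crank_by(-62°): θ ← -39° -62° = -101°
rotate_crank_by(-35°): θ ← -101° -35° = -136°
rotate_crank_by(+41°): θ ← -136° +41° = -95°
rotate_crank_by(+79°): θ ← -95° +79° = -16°
rotate_crank_by(+45°): θ ← -16° +45° = 29°
rotate_crank_by(+63°): θ ← 29° +63° = 92°
crank pin P = (r cos θ, r sin θ) = (-0.348995, 9.993908)
h = r sin θ − e = 9.993908 − 1 = 8.993908
x = r cos θ + √(L² − h²) = -0.348995 + √(82369.0 − 80.8904) = -0.348995 + 286.859041 = 286.510046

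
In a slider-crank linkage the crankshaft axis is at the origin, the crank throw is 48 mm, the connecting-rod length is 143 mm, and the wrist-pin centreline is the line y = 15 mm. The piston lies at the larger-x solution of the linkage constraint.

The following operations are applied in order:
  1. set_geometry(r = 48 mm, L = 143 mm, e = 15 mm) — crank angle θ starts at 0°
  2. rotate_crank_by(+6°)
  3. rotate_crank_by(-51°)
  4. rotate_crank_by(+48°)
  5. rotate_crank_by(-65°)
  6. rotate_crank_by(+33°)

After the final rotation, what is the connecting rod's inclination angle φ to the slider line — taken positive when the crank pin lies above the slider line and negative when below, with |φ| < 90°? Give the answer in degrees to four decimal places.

set_geometry: r = 48 mm, L = 143 mm, e = 15 mm; θ ← 0°
rotate_crank_by(+6°): θ ← 0° +6° = 6°
rotate_crank_by(-51°): θ ← 6° -51° = -45°
rotate_crank_by(+48°): θ ← -45° +48° = 3°
rotate_crank_by(-65°): θ ← 3° -65° = -62°
rotate_crank_by(+33°): θ ← -62° +33° = -29°
crank pin P = (r cos θ, r sin θ) = (41.981746, -23.270862)
h = r sin θ − e = -23.270862 − 15 = -38.270862
sin φ = h / L = -38.270862 / 143 = -0.26762840
φ = arcsin(-0.26762840) = -15.523192°

-15.5232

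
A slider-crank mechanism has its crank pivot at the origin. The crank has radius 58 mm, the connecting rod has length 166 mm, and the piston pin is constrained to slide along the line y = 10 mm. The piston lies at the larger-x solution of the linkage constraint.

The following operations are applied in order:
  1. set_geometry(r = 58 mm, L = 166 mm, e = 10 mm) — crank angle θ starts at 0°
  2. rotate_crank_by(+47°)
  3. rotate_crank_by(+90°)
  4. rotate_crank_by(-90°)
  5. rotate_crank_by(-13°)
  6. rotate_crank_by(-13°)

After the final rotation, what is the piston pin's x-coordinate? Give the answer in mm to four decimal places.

219.7969

set_geometry: r = 58 mm, L = 166 mm, e = 10 mm; θ ← 0°
rotate_crank_by(+47°): θ ← 0° +47° = 47°
rotate_crank_by(+90°): θ ← 47° +90° = 137°
rotate_crank_by(-90°): θ ← 137° -90° = 47°
rotate_crank_by(-13°): θ ← 47° -13° = 34°
rotate_crank_by(-13°): θ ← 34° -13° = 21°
crank pin P = (r cos θ, r sin θ) = (54.147665, 20.785341)
h = r sin θ − e = 20.785341 − 10 = 10.785341
x = r cos θ + √(L² − h²) = 54.147665 + √(27556.0 − 116.3236) = 54.147665 + 165.649257 = 219.796922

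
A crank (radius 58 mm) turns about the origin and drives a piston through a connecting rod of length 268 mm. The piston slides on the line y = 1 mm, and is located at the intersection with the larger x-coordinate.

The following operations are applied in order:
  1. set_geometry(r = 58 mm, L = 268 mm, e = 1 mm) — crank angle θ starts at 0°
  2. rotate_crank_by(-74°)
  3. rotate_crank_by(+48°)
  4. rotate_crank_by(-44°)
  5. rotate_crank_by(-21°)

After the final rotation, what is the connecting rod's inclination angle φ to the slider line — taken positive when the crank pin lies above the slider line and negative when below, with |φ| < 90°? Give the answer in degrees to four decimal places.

set_geometry: r = 58 mm, L = 268 mm, e = 1 mm; θ ← 0°
rotate_crank_by(-74°): θ ← 0° -74° = -74°
rotate_crank_by(+48°): θ ← -74° +48° = -26°
rotate_crank_by(-44°): θ ← -26° -44° = -70°
rotate_crank_by(-21°): θ ← -70° -21° = -91°
crank pin P = (r cos θ, r sin θ) = (-1.012240, -57.991166)
h = r sin θ − e = -57.991166 − 1 = -58.991166
sin φ = h / L = -58.991166 / 268 = -0.22011629
φ = arcsin(-0.22011629) = -12.715863°

-12.7159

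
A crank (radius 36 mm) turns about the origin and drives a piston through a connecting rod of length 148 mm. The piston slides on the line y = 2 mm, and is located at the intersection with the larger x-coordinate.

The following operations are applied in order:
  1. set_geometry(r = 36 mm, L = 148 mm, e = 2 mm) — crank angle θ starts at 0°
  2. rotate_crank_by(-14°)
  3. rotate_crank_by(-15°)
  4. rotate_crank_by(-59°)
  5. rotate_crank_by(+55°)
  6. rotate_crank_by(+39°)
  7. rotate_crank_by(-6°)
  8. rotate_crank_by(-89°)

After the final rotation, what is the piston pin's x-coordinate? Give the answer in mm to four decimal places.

143.6682

set_geometry: r = 36 mm, L = 148 mm, e = 2 mm; θ ← 0°
rotate_crank_by(-14°): θ ← 0° -14° = -14°
rotate_crank_by(-15°): θ ← -14° -15° = -29°
rotate_crank_by(-59°): θ ← -29° -59° = -88°
rotate_crank_by(+55°): θ ← -88° +55° = -33°
rotate_crank_by(+39°): θ ← -33° +39° = 6°
rotate_crank_by(-6°): θ ← 6° -6° = 0°
rotate_crank_by(-89°): θ ← 0° -89° = -89°
crank pin P = (r cos θ, r sin θ) = (0.628287, -35.994517)
h = r sin θ − e = -35.994517 − 2 = -37.994517
x = r cos θ + √(L² − h²) = 0.628287 + √(21904.0 − 1443.5833) = 0.628287 + 143.039913 = 143.668200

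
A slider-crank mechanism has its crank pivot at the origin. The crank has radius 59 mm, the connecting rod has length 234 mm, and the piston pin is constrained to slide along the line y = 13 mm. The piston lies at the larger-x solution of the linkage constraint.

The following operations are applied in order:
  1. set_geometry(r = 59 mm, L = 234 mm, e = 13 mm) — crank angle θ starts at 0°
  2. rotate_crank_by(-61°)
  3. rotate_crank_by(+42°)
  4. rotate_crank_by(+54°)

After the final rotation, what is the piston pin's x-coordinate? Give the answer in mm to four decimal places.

set_geometry: r = 59 mm, L = 234 mm, e = 13 mm; θ ← 0°
rotate_crank_by(-61°): θ ← 0° -61° = -61°
rotate_crank_by(+42°): θ ← -61° +42° = -19°
rotate_crank_by(+54°): θ ← -19° +54° = 35°
crank pin P = (r cos θ, r sin θ) = (48.329971, 33.841010)
h = r sin θ − e = 33.841010 − 13 = 20.841010
x = r cos θ + √(L² − h²) = 48.329971 + √(54756.0 − 434.3477) = 48.329971 + 233.070059 = 281.400029

281.4000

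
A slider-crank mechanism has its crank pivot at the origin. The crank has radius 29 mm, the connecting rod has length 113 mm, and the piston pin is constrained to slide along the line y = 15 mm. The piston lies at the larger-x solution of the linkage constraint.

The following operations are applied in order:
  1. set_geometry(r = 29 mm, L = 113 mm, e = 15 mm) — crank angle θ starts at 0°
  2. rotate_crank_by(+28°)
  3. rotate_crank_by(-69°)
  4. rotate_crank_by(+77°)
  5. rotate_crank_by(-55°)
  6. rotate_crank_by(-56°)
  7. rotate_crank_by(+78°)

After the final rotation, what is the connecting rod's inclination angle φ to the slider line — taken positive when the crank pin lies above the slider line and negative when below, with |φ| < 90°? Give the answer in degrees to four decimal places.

set_geometry: r = 29 mm, L = 113 mm, e = 15 mm; θ ← 0°
rotate_crank_by(+28°): θ ← 0° +28° = 28°
rotate_crank_by(-69°): θ ← 28° -69° = -41°
rotate_crank_by(+77°): θ ← -41° +77° = 36°
rotate_crank_by(-55°): θ ← 36° -55° = -19°
rotate_crank_by(-56°): θ ← -19° -56° = -75°
rotate_crank_by(+78°): θ ← -75° +78° = 3°
crank pin P = (r cos θ, r sin θ) = (28.960257, 1.517743)
h = r sin θ − e = 1.517743 − 15 = -13.482257
sin φ = h / L = -13.482257 / 113 = -0.11931201
φ = arcsin(-0.11931201) = -6.852398°

-6.8524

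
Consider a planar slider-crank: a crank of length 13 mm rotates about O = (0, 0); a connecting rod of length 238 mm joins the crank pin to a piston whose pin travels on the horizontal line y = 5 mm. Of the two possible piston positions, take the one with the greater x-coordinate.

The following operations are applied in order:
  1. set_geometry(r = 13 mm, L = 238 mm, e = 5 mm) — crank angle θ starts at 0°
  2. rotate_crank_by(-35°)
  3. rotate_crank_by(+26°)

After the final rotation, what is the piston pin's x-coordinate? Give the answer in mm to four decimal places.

250.7360

set_geometry: r = 13 mm, L = 238 mm, e = 5 mm; θ ← 0°
rotate_crank_by(-35°): θ ← 0° -35° = -35°
rotate_crank_by(+26°): θ ← -35° +26° = -9°
crank pin P = (r cos θ, r sin θ) = (12.839948, -2.033648)
h = r sin θ − e = -2.033648 − 5 = -7.033648
x = r cos θ + √(L² − h²) = 12.839948 + √(56644.0 − 49.4722) = 12.839948 + 237.896044 = 250.735993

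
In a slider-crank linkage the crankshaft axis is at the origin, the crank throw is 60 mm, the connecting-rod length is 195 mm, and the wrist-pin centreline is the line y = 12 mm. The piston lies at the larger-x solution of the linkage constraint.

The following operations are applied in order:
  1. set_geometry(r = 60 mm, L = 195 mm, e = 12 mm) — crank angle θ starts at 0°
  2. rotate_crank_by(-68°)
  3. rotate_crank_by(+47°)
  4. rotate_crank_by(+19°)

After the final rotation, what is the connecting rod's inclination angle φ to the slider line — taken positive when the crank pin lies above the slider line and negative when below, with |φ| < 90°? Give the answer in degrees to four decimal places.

set_geometry: r = 60 mm, L = 195 mm, e = 12 mm; θ ← 0°
rotate_crank_by(-68°): θ ← 0° -68° = -68°
rotate_crank_by(+47°): θ ← -68° +47° = -21°
rotate_crank_by(+19°): θ ← -21° +19° = -2°
crank pin P = (r cos θ, r sin θ) = (59.963450, -2.093970)
h = r sin θ − e = -2.093970 − 12 = -14.093970
sin φ = h / L = -14.093970 / 195 = -0.07227677
φ = arcsin(-0.07227677) = -4.144768°

-4.1448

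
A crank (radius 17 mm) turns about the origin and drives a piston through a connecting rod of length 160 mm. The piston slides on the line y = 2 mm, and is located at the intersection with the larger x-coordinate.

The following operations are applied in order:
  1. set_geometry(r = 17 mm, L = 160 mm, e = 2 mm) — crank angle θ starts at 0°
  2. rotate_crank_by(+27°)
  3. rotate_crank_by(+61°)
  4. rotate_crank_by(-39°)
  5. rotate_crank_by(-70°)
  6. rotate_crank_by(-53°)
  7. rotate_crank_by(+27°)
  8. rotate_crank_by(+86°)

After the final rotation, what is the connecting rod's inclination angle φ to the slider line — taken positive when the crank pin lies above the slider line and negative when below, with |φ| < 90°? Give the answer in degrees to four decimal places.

set_geometry: r = 17 mm, L = 160 mm, e = 2 mm; θ ← 0°
rotate_crank_by(+27°): θ ← 0° +27° = 27°
rotate_crank_by(+61°): θ ← 27° +61° = 88°
rotate_crank_by(-39°): θ ← 88° -39° = 49°
rotate_crank_by(-70°): θ ← 49° -70° = -21°
rotate_crank_by(-53°): θ ← -21° -53° = -74°
rotate_crank_by(+27°): θ ← -74° +27° = -47°
rotate_crank_by(+86°): θ ← -47° +86° = 39°
crank pin P = (r cos θ, r sin θ) = (13.211481, 10.698447)
h = r sin θ − e = 10.698447 − 2 = 8.698447
sin φ = h / L = 8.698447 / 160 = 0.05436529
φ = arcsin(0.05436529) = 3.116438°

3.1164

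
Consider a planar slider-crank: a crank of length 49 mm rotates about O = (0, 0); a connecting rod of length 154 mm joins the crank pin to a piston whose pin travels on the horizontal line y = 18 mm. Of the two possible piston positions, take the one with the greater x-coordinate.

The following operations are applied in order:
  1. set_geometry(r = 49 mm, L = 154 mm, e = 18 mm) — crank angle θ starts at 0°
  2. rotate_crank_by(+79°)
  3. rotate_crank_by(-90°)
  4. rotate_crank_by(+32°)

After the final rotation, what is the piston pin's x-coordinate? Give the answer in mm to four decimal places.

199.7448

set_geometry: r = 49 mm, L = 154 mm, e = 18 mm; θ ← 0°
rotate_crank_by(+79°): θ ← 0° +79° = 79°
rotate_crank_by(-90°): θ ← 79° -90° = -11°
rotate_crank_by(+32°): θ ← -11° +32° = 21°
crank pin P = (r cos θ, r sin θ) = (45.745441, 17.560030)
h = r sin θ − e = 17.560030 − 18 = -0.439970
x = r cos θ + √(L² − h²) = 45.745441 + √(23716.0 − 0.1936) = 45.745441 + 153.999372 = 199.744812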